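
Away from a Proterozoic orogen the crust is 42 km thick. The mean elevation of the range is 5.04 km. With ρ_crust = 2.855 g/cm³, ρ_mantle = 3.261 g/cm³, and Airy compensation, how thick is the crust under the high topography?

82.5 km

Root depth r = h ρ_c / (ρ_m − ρ_c) = 5.04 km × 2.855 / 0.406 = 35.44 km.
Total thickness = T + h + r = 42 km + 5.04 km + 35.44 km = 82.5 km.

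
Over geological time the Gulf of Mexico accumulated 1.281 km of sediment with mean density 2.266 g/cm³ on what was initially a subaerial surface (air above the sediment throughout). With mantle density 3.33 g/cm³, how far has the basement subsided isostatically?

Subaerial load: s = t ρ_sed / ρ_m = 1.281 km × 2.266/3.33 = 0.872 km.

0.872 km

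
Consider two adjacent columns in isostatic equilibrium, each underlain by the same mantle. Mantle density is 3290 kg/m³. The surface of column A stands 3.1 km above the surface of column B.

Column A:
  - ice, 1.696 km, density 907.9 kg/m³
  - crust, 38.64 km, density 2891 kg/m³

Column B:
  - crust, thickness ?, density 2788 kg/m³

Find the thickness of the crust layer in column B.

18.4 km

Take the compensation level at the base of the deeper column (depth z_c below the surface of column A) and equate Σ ρ_i t_i down to z_c; mantle fills any gap and the z_c terms cancel.
Column A: 1.696×907.9 + 38.64×2891 + (z_c − 40.336)×3290
Column B: 3.1×0 + x×2788 + (z_c − 3.1 − 0 − x)×3290
The z_c×3290 term appears on both sides and cancels. Collect the known terms of each column as K = Σ(ρt)_known − 3290 × (depth of known layers): K_A = 113248.038 − 3290×40.336 = −19457.4016; K_B = 0 − 3290×(3.1 + 0) = −10199.
Balance: K_A = K_B − x×(3290 − 2788), so x = (K_B − K_A)/(3290 − 2788) = 9258.4/502 = 18.4 km.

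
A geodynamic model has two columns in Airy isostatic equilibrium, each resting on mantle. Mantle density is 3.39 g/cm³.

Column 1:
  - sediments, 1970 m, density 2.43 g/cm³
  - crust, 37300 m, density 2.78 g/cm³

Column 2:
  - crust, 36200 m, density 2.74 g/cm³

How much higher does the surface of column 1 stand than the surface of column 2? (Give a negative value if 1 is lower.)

329 m

For any compensation level in the mantle, the mantle terms cancel and isostasy reduces to e = (Σt_1 − Σt_2) − (Σ(ρt)_1 − Σ(ρt)_2) / ρ_m.
Σt_1 = 39270 m; Σt_2 = 36200 m; Σ(ρt)_1 = 108481.1; Σ(ρt)_2 = 99188 (in m·g/cm³).
e = (39270 − 36200) − (108481.1 − 99188) / 3.39 = 329 m.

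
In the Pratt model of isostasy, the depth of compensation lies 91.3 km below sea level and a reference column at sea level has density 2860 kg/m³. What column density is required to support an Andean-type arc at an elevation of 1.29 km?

2820 kg/m³

Pratt balance: ρ_ref D = ρ (D + h).
ρ = ρ_ref D/(D + h) = 2860 × 91.3 km/(91.3 km + 1.29 km) = 2820 kg/m³.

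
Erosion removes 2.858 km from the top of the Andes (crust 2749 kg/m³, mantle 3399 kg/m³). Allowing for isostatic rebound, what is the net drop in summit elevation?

0.547 km

Rebound u = e ρ_c/ρ_m = 2.858 km × 2749/3399 = 2.311 km.
Net surface drop = e − u = 2.858 km − 2.311 km = e (ρ_m − ρ_c)/ρ_m = 0.547 km.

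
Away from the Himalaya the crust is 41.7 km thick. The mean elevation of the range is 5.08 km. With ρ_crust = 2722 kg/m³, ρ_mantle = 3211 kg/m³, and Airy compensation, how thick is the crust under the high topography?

Root depth r = h ρ_c / (ρ_m − ρ_c) = 5.08 km × 2722 / 489 = 28.28 km.
Total thickness = T + h + r = 41.7 km + 5.08 km + 28.28 km = 75.1 km.

75.1 km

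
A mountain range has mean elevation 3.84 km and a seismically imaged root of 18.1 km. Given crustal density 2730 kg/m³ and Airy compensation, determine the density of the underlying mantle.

Airy balance: ρ_c h = (ρ_m − ρ_c) r → ρ_m = ρ_c (1 + h/r).
ρ_m = 2730 × (1 + 3.84 km/18.1 km) = 3310 kg/m³.

3310 kg/m³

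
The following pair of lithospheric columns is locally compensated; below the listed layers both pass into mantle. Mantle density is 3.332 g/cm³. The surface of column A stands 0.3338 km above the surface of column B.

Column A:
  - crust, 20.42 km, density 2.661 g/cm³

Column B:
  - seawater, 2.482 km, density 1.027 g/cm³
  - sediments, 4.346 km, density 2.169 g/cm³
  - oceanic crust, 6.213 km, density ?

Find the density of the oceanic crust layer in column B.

Take the compensation level at the base of the deeper column (depth z_c below the surface of column A) and equate Σ ρ_i t_i down to z_c; mantle fills any gap and the z_c terms cancel.
Column A: 20.42×2.661 + (z_c − 20.42)×3.332
Column B: 0.3338×0 + 2.482×1.027 + 4.346×2.169 + 6.213×ρ + (z_c − 0.3338 − 13.041)×3.332
The z_c×3.332 term appears on both sides and cancels. Collect the known terms of each column as K = Σ(ρt)_known − 3.332 × (depth of known layers): K_A = 54.33762 − 3.332×20.42 = −13.70182; K_B = 11.975488 − 3.332×(0.3338 + 13.041) = −32.5893456.
Balance: K_A = K_B + 6.213×ρ, so ρ = (K_A − K_B)/6.213 = 18.8875/6.213 = 3.04 g/cm³.

3.04 g/cm³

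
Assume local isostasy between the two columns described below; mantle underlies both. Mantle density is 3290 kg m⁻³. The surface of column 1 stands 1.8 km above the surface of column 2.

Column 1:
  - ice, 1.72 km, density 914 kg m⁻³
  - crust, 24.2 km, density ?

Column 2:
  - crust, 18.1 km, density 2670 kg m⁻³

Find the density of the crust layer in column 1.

2750 kg m⁻³

Take the compensation level at the base of the deeper column (depth z_c below the surface of column 1) and equate Σ ρ_i t_i down to z_c; mantle fills any gap and the z_c terms cancel.
Column 1: 1.72×914 + 24.2×ρ + (z_c − 25.92)×3290
Column 2: 1.8×0 + 18.1×2670 + (z_c − 1.8 − 18.1)×3290
The z_c×3290 term appears on both sides and cancels. Collect the known terms of each column as K = Σ(ρt)_known − 3290 × (depth of known layers): K_1 = 1572.08 − 3290×25.92 = −83704.72; K_2 = 48327 − 3290×(1.8 + 18.1) = −17144.
Balance: K_1 + 24.2×ρ = K_2, so ρ = (K_2 − K_1)/24.2 = 66560.7/24.2 = 2750 kg m⁻³.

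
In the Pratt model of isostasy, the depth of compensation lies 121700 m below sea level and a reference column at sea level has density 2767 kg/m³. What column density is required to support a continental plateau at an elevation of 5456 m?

2650 kg/m³

Pratt balance: ρ_ref D = ρ (D + h).
ρ = ρ_ref D/(D + h) = 2767 × 121700 m/(121700 m + 5456 m) = 2650 kg/m³.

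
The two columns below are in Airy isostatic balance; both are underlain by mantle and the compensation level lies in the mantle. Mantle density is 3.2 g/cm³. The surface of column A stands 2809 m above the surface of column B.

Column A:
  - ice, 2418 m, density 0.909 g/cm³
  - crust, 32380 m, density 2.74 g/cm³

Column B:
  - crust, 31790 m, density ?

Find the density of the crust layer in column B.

Take the compensation level at the base of the deeper column (depth z_c below the surface of column A) and equate Σ ρ_i t_i down to z_c; mantle fills any gap and the z_c terms cancel.
Column A: 2418×0.909 + 32380×2.74 + (z_c − 34798)×3.2
Column B: 2809×0 + 31790×ρ + (z_c − 2809 − 31790)×3.2
The z_c×3.2 term appears on both sides and cancels. Collect the known terms of each column as K = Σ(ρt)_known − 3.2 × (depth of known layers): K_A = 90919.162 − 3.2×34798 = −20434.438; K_B = 0 − 3.2×(2809 + 31790) = −110716.8.
Balance: K_A = K_B + 31790×ρ, so ρ = (K_A − K_B)/31790 = 90282.4/31790 = 2.84 g/cm³.

2.84 g/cm³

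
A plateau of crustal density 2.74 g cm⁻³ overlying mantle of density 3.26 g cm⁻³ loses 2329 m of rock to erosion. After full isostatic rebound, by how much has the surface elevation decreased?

371 m

Rebound u = e ρ_c/ρ_m = 2329 m × 2.74/3.26 = 1958 m.
Net surface drop = e − u = 2329 m − 1958 m = e (ρ_m − ρ_c)/ρ_m = 371 m.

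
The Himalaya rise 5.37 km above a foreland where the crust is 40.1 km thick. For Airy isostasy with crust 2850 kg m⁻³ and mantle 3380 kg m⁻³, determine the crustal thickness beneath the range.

74.3 km

Root depth r = h ρ_c / (ρ_m − ρ_c) = 5.37 km × 2850 / 530 = 28.88 km.
Total thickness = T + h + r = 40.1 km + 5.37 km + 28.88 km = 74.3 km.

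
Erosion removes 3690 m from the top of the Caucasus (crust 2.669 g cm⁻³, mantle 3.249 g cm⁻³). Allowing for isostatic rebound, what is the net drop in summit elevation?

659 m

Rebound u = e ρ_c/ρ_m = 3690 m × 2.669/3.249 = 3031 m.
Net surface drop = e − u = 3690 m − 3031 m = e (ρ_m − ρ_c)/ρ_m = 659 m.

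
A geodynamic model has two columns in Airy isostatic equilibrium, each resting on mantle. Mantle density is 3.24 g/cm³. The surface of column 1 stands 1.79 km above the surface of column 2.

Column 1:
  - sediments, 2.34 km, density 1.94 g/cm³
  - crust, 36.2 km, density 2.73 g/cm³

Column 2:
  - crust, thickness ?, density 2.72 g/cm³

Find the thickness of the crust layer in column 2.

Take the compensation level at the base of the deeper column (depth z_c below the surface of column 1) and equate Σ ρ_i t_i down to z_c; mantle fills any gap and the z_c terms cancel.
Column 1: 2.34×1.94 + 36.2×2.73 + (z_c − 38.54)×3.24
Column 2: 1.79×0 + x×2.72 + (z_c − 1.79 − 0 − x)×3.24
The z_c×3.24 term appears on both sides and cancels. Collect the known terms of each column as K = Σ(ρt)_known − 3.24 × (depth of known layers): K_1 = 103.3656 − 3.24×38.54 = −21.504; K_2 = 0 − 3.24×(1.79 + 0) = −5.7996.
Balance: K_1 = K_2 − x×(3.24 − 2.72), so x = (K_2 − K_1)/(3.24 − 2.72) = 15.7044/0.52 = 30.2 km.

30.2 km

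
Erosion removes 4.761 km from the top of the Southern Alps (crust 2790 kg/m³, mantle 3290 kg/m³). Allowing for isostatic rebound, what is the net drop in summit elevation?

0.724 km

Rebound u = e ρ_c/ρ_m = 4.761 km × 2790/3290 = 4.037 km.
Net surface drop = e − u = 4.761 km − 4.037 km = e (ρ_m − ρ_c)/ρ_m = 0.724 km.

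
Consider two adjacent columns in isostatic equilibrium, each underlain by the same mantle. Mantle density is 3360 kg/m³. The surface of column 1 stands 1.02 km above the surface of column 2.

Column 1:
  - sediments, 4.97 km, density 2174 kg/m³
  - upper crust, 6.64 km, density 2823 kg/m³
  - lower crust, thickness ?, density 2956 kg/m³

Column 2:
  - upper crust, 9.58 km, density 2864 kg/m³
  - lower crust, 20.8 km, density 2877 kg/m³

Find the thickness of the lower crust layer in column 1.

21.7 km

Take the compensation level at the base of the deeper column (depth z_c below the surface of column 1) and equate Σ ρ_i t_i down to z_c; mantle fills any gap and the z_c terms cancel.
Column 1: 4.97×2174 + 6.64×2823 + x×2956 + (z_c − 11.61 − x)×3360
Column 2: 1.02×0 + 9.58×2864 + 20.8×2877 + (z_c − 1.02 − 30.38)×3360
The z_c×3360 term appears on both sides and cancels. Collect the known terms of each column as K = Σ(ρt)_known − 3360 × (depth of known layers): K_1 = 29549.5 − 3360×11.61 = −9460.1; K_2 = 87278.72 − 3360×(1.02 + 30.38) = −18225.28.
Balance: K_1 − x×(3360 − 2956) = K_2, so x = (K_1 − K_2)/(3360 − 2956) = 8765.18/404 = 21.7 km.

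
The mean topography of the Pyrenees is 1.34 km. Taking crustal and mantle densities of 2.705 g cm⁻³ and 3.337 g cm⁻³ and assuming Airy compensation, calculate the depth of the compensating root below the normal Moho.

Balancing pressure at the compensation depth: the weight of the topography is balanced by the buoyancy of the root, ρ_c h = (ρ_m − ρ_c) r.
r = h · ρ_c / (ρ_m − ρ_c) = 1.34 km × 2.705 / (3.337 − 2.705) = 5.74 km.

5.74 km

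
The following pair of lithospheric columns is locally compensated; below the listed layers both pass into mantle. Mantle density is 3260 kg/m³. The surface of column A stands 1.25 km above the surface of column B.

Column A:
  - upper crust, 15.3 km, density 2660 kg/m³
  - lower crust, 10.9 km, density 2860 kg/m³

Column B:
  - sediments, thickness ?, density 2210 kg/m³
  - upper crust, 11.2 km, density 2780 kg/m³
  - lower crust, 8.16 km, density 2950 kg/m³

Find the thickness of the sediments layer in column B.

Take the compensation level at the base of the deeper column (depth z_c below the surface of column A) and equate Σ ρ_i t_i down to z_c; mantle fills any gap and the z_c terms cancel.
Column A: 15.3×2660 + 10.9×2860 + (z_c − 26.2)×3260
Column B: 1.25×0 + x×2210 + 11.2×2780 + 8.16×2950 + (z_c − 1.25 − 19.36 − x)×3260
The z_c×3260 term appears on both sides and cancels. Collect the known terms of each column as K = Σ(ρt)_known − 3260 × (depth of known layers): K_A = 71872 − 3260×26.2 = −13540; K_B = 55208 − 3260×(1.25 + 19.36) = −11980.6.
Balance: K_A = K_B − x×(3260 − 2210), so x = (K_B − K_A)/(3260 − 2210) = 1559.4/1050 = 1.49 km.

1.49 km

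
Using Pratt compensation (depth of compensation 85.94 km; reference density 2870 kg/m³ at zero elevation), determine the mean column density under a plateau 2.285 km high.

Pratt balance: ρ_ref D = ρ (D + h).
ρ = ρ_ref D/(D + h) = 2870 × 85.94 km/(85.94 km + 2.285 km) = 2800 kg/m³.

2800 kg/m³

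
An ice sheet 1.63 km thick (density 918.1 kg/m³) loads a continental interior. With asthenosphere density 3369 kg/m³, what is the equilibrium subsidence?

0.444 km

Equating mass per unit area of the two columns: the ice load ρ_ice t is balanced by mantle displaced below, ρ_m s.
s = t ρ_ice / ρ_m = 1.63 km × 918.1/3369 = 0.444 km.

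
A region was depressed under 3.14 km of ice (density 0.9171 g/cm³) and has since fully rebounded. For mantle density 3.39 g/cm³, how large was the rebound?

Removing the load lets mantle flow back in; uplift u satisfies ρ_ice t = ρ_m u.
u = t ρ_ice/ρ_m = 3.14 km × 0.9171/3.39 = 0.849 km.

0.849 km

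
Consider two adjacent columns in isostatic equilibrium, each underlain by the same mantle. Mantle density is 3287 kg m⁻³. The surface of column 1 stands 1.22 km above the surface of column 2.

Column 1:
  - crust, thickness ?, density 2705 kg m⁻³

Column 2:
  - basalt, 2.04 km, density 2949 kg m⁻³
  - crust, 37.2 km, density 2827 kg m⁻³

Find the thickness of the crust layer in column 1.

37.5 km

Take the compensation level at the base of the deeper column (depth z_c below the surface of column 1) and equate Σ ρ_i t_i down to z_c; mantle fills any gap and the z_c terms cancel.
Column 1: x×2705 + (z_c − 0 − x)×3287
Column 2: 1.22×0 + 2.04×2949 + 37.2×2827 + (z_c − 1.22 − 39.24)×3287
The z_c×3287 term appears on both sides and cancels. Collect the known terms of each column as K = Σ(ρt)_known − 3287 × (depth of known layers): K_1 = 0 − 3287×0 = 0; K_2 = 111180.36 − 3287×(1.22 + 39.24) = −21811.66.
Balance: K_1 − x×(3287 − 2705) = K_2, so x = (K_1 − K_2)/(3287 − 2705) = 21811.7/582 = 37.5 km.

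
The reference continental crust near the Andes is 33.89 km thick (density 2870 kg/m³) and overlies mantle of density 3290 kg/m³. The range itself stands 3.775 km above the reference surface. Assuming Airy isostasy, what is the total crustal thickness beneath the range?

Root depth r = h ρ_c / (ρ_m − ρ_c) = 3.775 km × 2870 / 420 = 25.8 km.
Total thickness = T + h + r = 33.89 km + 3.775 km + 25.8 km = 63.5 km.

63.5 km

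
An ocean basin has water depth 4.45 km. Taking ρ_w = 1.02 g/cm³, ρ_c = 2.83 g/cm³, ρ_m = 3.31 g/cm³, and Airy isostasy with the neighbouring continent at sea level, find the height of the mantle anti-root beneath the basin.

16.8 km

Balancing pressure at the compensation depth: replacing crust with seawater at the top is compensated by replacing crust with mantle at the base: d (ρ_c − ρ_w) = a (ρ_m − ρ_c).
a = d (ρ_c − ρ_w)/(ρ_m − ρ_c) = 4.45 km × 1.81/0.48 = 16.8 km.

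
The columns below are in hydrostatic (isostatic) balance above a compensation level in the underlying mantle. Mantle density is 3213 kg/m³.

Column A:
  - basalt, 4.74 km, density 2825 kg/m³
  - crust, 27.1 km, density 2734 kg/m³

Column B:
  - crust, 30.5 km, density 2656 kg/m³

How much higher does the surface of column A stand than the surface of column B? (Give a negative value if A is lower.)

For any compensation level in the mantle, the mantle terms cancel and isostasy reduces to e = (Σt_A − Σt_B) − (Σ(ρt)_A − Σ(ρt)_B) / ρ_m.
Σt_A = 31.84 km; Σt_B = 30.5 km; Σ(ρt)_A = 87481.9; Σ(ρt)_B = 81008 (in km·kg/m³).
e = (31.84 − 30.5) − (87481.9 − 81008) / 3213 = −0.675 km.

−0.675 km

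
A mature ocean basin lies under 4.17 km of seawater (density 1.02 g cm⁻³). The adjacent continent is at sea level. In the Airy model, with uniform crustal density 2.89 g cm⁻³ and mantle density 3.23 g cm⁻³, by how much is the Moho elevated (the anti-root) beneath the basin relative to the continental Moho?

Equating mass per unit area of the two columns: replacing crust with seawater at the top is compensated by replacing crust with mantle at the base: d (ρ_c − ρ_w) = a (ρ_m − ρ_c).
a = d (ρ_c − ρ_w)/(ρ_m − ρ_c) = 4.17 km × 1.87/0.34 = 22.9 km.

22.9 km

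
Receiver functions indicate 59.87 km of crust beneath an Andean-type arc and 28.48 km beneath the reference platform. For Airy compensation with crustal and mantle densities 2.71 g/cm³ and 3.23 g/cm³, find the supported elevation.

5.05 km

Excess crust Δ = 59.87 km − 28.48 km = 31.39 km, split between elevation h and root r with h + r = Δ.
Airy balance ρ_c h = (ρ_m − ρ_c) r gives r = h ρ_c/(ρ_m − ρ_c), so h (1 + ρ_c/(ρ_m − ρ_c)) = Δ, i.e. h = Δ (ρ_m − ρ_c)/ρ_m.
h = 31.39 km × 0.52/3.23 = 5.05 km.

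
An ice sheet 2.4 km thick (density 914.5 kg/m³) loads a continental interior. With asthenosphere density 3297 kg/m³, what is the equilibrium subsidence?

For local isostatic compensation: the ice load ρ_ice t is balanced by mantle displaced below, ρ_m s.
s = t ρ_ice / ρ_m = 2.4 km × 914.5/3297 = 0.666 km.

0.666 km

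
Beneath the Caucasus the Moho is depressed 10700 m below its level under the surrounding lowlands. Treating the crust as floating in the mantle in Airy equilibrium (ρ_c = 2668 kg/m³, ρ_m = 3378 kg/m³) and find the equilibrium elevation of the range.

Balancing pressure at the compensation depth: ρ_c h = (ρ_m − ρ_c) r.
h = r (ρ_m − ρ_c) / ρ_c = 10700 m × (3378 − 2668) / 2668 = 2850 m.

2850 m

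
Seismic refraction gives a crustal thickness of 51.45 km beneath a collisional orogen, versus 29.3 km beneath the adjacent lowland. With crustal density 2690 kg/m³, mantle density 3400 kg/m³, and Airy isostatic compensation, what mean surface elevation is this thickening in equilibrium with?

Excess crust Δ = 51.45 km − 29.3 km = 22.15 km, split between elevation h and root r with h + r = Δ.
Airy balance ρ_c h = (ρ_m − ρ_c) r gives r = h ρ_c/(ρ_m − ρ_c), so h (1 + ρ_c/(ρ_m − ρ_c)) = Δ, i.e. h = Δ (ρ_m − ρ_c)/ρ_m.
h = 22.15 km × 710/3400 = 4.63 km.

4.63 km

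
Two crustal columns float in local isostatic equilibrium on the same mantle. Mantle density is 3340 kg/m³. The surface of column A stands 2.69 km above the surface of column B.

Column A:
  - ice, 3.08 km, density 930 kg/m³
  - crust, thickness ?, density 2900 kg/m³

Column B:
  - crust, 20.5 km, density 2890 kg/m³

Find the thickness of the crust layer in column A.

24.5 km

Take the compensation level at the base of the deeper column (depth z_c below the surface of column A) and equate Σ ρ_i t_i down to z_c; mantle fills any gap and the z_c terms cancel.
Column A: 3.08×930 + x×2900 + (z_c − 3.08 − x)×3340
Column B: 2.69×0 + 20.5×2890 + (z_c − 2.69 − 20.5)×3340
The z_c×3340 term appears on both sides and cancels. Collect the known terms of each column as K = Σ(ρt)_known − 3340 × (depth of known layers): K_A = 2864.4 − 3340×3.08 = −7422.8; K_B = 59245 − 3340×(2.69 + 20.5) = −18209.6.
Balance: K_A − x×(3340 − 2900) = K_B, so x = (K_A − K_B)/(3340 − 2900) = 10786.8/440 = 24.5 km.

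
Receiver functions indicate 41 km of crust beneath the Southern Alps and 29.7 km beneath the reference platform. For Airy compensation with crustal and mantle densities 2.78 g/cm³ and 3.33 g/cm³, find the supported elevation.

Excess crust Δ = 41 km − 29.7 km = 11.3 km, split between elevation h and root r with h + r = Δ.
Airy balance ρ_c h = (ρ_m − ρ_c) r gives r = h ρ_c/(ρ_m − ρ_c), so h (1 + ρ_c/(ρ_m − ρ_c)) = Δ, i.e. h = Δ (ρ_m − ρ_c)/ρ_m.
h = 11.3 km × 0.55/3.33 = 1.87 km.

1.87 km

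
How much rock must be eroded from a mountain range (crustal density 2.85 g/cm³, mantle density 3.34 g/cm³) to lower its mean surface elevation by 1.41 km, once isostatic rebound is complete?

Net drop Δ = e − u = e − e ρ_c/ρ_m = e (ρ_m − ρ_c)/ρ_m.
e = Δ ρ_m/(ρ_m − ρ_c) = 1.41 km × 3.34/0.49 = 9.61 km.

9.61 km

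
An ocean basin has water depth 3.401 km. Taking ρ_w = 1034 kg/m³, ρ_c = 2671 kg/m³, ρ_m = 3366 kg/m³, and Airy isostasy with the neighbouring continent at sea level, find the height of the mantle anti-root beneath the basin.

Balancing pressure at the compensation depth: replacing crust with seawater at the top is compensated by replacing crust with mantle at the base: d (ρ_c − ρ_w) = a (ρ_m − ρ_c).
a = d (ρ_c − ρ_w)/(ρ_m − ρ_c) = 3.401 km × 1637/695 = 8.01 km.

8.01 km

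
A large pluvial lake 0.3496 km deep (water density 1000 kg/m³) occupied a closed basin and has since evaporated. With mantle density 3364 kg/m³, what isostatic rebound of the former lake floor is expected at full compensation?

u = d ρ_w/ρ_m = 0.3496 km × 1000/3364 = 0.104 km.

0.104 km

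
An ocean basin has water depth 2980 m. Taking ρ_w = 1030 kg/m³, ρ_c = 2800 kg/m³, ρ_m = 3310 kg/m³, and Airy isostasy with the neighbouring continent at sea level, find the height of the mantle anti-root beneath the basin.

By Archimedes' principle applied to the lithosphere: replacing crust with seawater at the top is compensated by replacing crust with mantle at the base: d (ρ_c − ρ_w) = a (ρ_m − ρ_c).
a = d (ρ_c − ρ_w)/(ρ_m − ρ_c) = 2980 m × 1770/510 = 10300 m.

10300 m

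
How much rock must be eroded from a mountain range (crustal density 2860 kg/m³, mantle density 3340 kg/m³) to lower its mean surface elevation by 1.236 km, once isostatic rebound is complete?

Net drop Δ = e − u = e − e ρ_c/ρ_m = e (ρ_m − ρ_c)/ρ_m.
e = Δ ρ_m/(ρ_m − ρ_c) = 1.236 km × 3340/480 = 8.6 km.

8.6 km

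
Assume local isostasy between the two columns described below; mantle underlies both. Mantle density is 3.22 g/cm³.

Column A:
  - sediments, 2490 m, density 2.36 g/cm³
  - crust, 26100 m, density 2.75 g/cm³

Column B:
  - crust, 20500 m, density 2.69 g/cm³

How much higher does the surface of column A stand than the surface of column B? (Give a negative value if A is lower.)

1100 m

For any compensation level in the mantle, the mantle terms cancel and isostasy reduces to e = (Σt_A − Σt_B) − (Σ(ρt)_A − Σ(ρt)_B) / ρ_m.
Σt_A = 28590 m; Σt_B = 20500 m; Σ(ρt)_A = 77651.4; Σ(ρt)_B = 55145 (in m·g/cm³).
e = (28590 − 20500) − (77651.4 − 55145) / 3.22 = 1100 m.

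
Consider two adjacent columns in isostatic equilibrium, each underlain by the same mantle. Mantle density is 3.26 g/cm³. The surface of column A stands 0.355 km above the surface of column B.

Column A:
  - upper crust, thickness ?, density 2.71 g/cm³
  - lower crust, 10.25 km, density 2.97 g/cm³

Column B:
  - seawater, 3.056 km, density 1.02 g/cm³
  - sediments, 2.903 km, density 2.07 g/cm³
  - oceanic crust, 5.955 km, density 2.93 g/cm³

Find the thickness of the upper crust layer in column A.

19 km

Take the compensation level at the base of the deeper column (depth z_c below the surface of column A) and equate Σ ρ_i t_i down to z_c; mantle fills any gap and the z_c terms cancel.
Column A: x×2.71 + 10.25×2.97 + (z_c − 10.25 − x)×3.26
Column B: 0.355×0 + 3.056×1.02 + 2.903×2.07 + 5.955×2.93 + (z_c − 0.355 − 11.914)×3.26
The z_c×3.26 term appears on both sides and cancels. Collect the known terms of each column as K = Σ(ρt)_known − 3.26 × (depth of known layers): K_A = 30.4425 − 3.26×10.25 = −2.9725; K_B = 26.57448 − 3.26×(0.355 + 11.914) = −13.42246.
Balance: K_A − x×(3.26 − 2.71) = K_B, so x = (K_A − K_B)/(3.26 − 2.71) = 10.45/0.55 = 19 km.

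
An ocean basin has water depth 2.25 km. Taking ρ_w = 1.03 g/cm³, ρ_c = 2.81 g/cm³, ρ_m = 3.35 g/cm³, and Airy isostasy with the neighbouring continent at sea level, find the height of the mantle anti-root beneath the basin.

7.42 km

In Airy isostatic equilibrium: replacing crust with seawater at the top is compensated by replacing crust with mantle at the base: d (ρ_c − ρ_w) = a (ρ_m − ρ_c).
a = d (ρ_c − ρ_w)/(ρ_m − ρ_c) = 2.25 km × 1.78/0.54 = 7.42 km.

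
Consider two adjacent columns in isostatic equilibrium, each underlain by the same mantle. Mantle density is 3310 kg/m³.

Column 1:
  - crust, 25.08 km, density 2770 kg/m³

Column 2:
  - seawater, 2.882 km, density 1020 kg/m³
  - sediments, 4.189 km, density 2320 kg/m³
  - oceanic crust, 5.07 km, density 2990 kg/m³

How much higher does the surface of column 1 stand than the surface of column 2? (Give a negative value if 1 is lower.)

0.355 km

For any compensation level in the mantle, the mantle terms cancel and isostasy reduces to e = (Σt_1 − Σt_2) − (Σ(ρt)_1 − Σ(ρt)_2) / ρ_m.
Σt_1 = 25.08 km; Σt_2 = 12.141 km; Σ(ρt)_1 = 69471.6; Σ(ρt)_2 = 27817.42 (in km·kg/m³).
e = (25.08 − 12.141) − (69471.6 − 27817.42) / 3310 = 0.355 km.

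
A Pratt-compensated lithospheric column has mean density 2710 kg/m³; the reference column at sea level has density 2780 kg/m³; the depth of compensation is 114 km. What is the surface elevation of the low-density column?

2.94 km

ρ_ref D = ρ (D + h) → h = D (ρ_ref − ρ)/ρ.
h = 114 km × (2780 − 2710)/2710 = 2.94 km.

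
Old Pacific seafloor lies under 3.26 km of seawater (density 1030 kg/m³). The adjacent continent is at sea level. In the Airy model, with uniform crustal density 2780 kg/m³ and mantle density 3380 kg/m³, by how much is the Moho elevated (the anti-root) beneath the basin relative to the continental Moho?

Isostatic balance requires: replacing crust with seawater at the top is compensated by replacing crust with mantle at the base: d (ρ_c − ρ_w) = a (ρ_m − ρ_c).
a = d (ρ_c − ρ_w)/(ρ_m − ρ_c) = 3.26 km × 1750/600 = 9.51 km.

9.51 km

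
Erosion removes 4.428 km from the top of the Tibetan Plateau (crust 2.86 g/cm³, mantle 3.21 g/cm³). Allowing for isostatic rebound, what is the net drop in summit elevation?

0.483 km

Rebound u = e ρ_c/ρ_m = 4.428 km × 2.86/3.21 = 3.945 km.
Net surface drop = e − u = 4.428 km − 3.945 km = e (ρ_m − ρ_c)/ρ_m = 0.483 km.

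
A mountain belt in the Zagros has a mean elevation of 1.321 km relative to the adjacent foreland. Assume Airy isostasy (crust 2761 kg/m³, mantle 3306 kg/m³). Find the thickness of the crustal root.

For local isostatic compensation: the weight of the topography is balanced by the buoyancy of the root, ρ_c h = (ρ_m − ρ_c) r.
r = h · ρ_c / (ρ_m − ρ_c) = 1.321 km × 2761 / (3306 − 2761) = 6.69 km.

6.69 km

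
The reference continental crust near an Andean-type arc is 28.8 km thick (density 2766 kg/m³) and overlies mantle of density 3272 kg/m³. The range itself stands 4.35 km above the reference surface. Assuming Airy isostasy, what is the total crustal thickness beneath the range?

Root depth r = h ρ_c / (ρ_m − ρ_c) = 4.35 km × 2766 / 506 = 23.78 km.
Total thickness = T + h + r = 28.8 km + 4.35 km + 23.78 km = 56.9 km.

56.9 km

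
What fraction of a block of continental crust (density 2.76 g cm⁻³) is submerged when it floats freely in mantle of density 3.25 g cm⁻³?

Submerged fraction = ρ_obj/ρ_fluid = 2.76/3.25 = 0.849.

0.849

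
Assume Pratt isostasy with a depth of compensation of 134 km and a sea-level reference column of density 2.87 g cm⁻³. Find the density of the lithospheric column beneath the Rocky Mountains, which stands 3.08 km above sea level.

Pratt balance: ρ_ref D = ρ (D + h).
ρ = ρ_ref D/(D + h) = 2.87 × 134 km/(134 km + 3.08 km) = 2.81 g cm⁻³.

2.81 g cm⁻³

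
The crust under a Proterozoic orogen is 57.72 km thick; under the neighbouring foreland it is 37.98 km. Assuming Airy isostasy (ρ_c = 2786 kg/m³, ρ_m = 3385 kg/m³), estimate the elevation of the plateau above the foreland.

3.49 km

Excess crust Δ = 57.72 km − 37.98 km = 19.74 km, split between elevation h and root r with h + r = Δ.
Airy balance ρ_c h = (ρ_m − ρ_c) r gives r = h ρ_c/(ρ_m − ρ_c), so h (1 + ρ_c/(ρ_m − ρ_c)) = Δ, i.e. h = Δ (ρ_m − ρ_c)/ρ_m.
h = 19.74 km × 599/3385 = 3.49 km.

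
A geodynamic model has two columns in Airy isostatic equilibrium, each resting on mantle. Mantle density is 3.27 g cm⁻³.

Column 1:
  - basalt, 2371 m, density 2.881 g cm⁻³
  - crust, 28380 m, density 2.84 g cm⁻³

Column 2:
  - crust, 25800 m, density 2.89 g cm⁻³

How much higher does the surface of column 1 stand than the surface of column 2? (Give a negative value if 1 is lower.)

1020 m

For any compensation level in the mantle, the mantle terms cancel and isostasy reduces to e = (Σt_1 − Σt_2) − (Σ(ρt)_1 − Σ(ρt)_2) / ρ_m.
Σt_1 = 30751 m; Σt_2 = 25800 m; Σ(ρt)_1 = 87430.051; Σ(ρt)_2 = 74562 (in m·g cm⁻³).
e = (30751 − 25800) − (87430.051 − 74562) / 3.27 = 1020 m.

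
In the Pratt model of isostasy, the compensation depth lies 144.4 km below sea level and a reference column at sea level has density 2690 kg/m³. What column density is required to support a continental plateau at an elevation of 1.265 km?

Pratt balance: ρ_ref D = ρ (D + h).
ρ = ρ_ref D/(D + h) = 2690 × 144.4 km/(144.4 km + 1.265 km) = 2670 kg/m³.

2670 kg/m³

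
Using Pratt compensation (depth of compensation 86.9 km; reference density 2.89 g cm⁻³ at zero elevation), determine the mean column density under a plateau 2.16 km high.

Pratt balance: ρ_ref D = ρ (D + h).
ρ = ρ_ref D/(D + h) = 2.89 × 86.9 km/(86.9 km + 2.16 km) = 2.82 g cm⁻³.

2.82 g cm⁻³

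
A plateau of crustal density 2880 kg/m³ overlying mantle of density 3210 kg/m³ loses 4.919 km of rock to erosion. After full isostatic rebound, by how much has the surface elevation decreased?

0.506 km

Rebound u = e ρ_c/ρ_m = 4.919 km × 2880/3210 = 4.413 km.
Net surface drop = e − u = 4.919 km − 4.413 km = e (ρ_m − ρ_c)/ρ_m = 0.506 km.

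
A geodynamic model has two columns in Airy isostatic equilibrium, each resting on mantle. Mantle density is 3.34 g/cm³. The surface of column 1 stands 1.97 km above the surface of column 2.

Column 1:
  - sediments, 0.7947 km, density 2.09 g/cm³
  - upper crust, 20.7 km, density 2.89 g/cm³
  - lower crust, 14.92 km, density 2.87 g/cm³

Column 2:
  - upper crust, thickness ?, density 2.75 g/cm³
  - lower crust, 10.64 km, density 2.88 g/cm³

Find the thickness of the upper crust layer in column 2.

Take the compensation level at the base of the deeper column (depth z_c below the surface of column 1) and equate Σ ρ_i t_i down to z_c; mantle fills any gap and the z_c terms cancel.
Column 1: 0.7947×2.09 + 20.7×2.89 + 14.92×2.87 + (z_c − 36.4147)×3.34
Column 2: 1.97×0 + x×2.75 + 10.64×2.88 + (z_c − 1.97 − 10.64 − x)×3.34
The z_c×3.34 term appears on both sides and cancels. Collect the known terms of each column as K = Σ(ρt)_known − 3.34 × (depth of known layers): K_1 = 104.304323 − 3.34×36.4147 = −17.320775; K_2 = 30.6432 − 3.34×(1.97 + 10.64) = −11.4742.
Balance: K_1 = K_2 − x×(3.34 − 2.75), so x = (K_2 − K_1)/(3.34 − 2.75) = 5.84657/0.59 = 9.91 km.

9.91 km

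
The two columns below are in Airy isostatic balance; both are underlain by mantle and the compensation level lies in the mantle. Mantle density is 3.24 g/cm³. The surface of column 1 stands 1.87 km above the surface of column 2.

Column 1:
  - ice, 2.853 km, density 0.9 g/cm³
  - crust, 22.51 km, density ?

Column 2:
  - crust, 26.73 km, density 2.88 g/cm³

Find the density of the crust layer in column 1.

2.84 g/cm³

Take the compensation level at the base of the deeper column (depth z_c below the surface of column 1) and equate Σ ρ_i t_i down to z_c; mantle fills any gap and the z_c terms cancel.
Column 1: 2.853×0.9 + 22.51×ρ + (z_c − 25.363)×3.24
Column 2: 1.87×0 + 26.73×2.88 + (z_c − 1.87 − 26.73)×3.24
The z_c×3.24 term appears on both sides and cancels. Collect the known terms of each column as K = Σ(ρt)_known − 3.24 × (depth of known layers): K_1 = 2.5677 − 3.24×25.363 = −79.60842; K_2 = 76.9824 − 3.24×(1.87 + 26.73) = −15.6816.
Balance: K_1 + 22.51×ρ = K_2, so ρ = (K_2 − K_1)/22.51 = 63.9268/22.51 = 2.84 g/cm³.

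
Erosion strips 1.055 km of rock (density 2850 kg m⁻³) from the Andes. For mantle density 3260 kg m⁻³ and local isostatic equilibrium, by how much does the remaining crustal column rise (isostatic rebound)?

0.922 km

Unloading: uplift u = e ρ_c/ρ_m = 1.055 km × 2850/3260 = 0.922 km.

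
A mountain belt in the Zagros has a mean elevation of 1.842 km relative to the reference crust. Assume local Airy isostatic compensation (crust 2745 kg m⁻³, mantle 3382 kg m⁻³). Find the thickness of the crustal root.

7.94 km

Equating mass per unit area of the two columns: the weight of the topography is balanced by the buoyancy of the root, ρ_c h = (ρ_m − ρ_c) r.
r = h · ρ_c / (ρ_m − ρ_c) = 1.842 km × 2745 / (3382 − 2745) = 7.94 km.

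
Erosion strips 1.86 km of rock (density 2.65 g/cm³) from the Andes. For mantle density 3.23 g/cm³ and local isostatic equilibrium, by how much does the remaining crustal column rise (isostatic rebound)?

Unloading: uplift u = e ρ_c/ρ_m = 1.86 km × 2.65/3.23 = 1.53 km.

1.53 km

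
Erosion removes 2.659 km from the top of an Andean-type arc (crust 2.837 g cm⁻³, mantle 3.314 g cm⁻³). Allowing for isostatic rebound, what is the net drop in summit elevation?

Rebound u = e ρ_c/ρ_m = 2.659 km × 2.837/3.314 = 2.276 km.
Net surface drop = e − u = 2.659 km − 2.276 km = e (ρ_m − ρ_c)/ρ_m = 0.383 km.

0.383 km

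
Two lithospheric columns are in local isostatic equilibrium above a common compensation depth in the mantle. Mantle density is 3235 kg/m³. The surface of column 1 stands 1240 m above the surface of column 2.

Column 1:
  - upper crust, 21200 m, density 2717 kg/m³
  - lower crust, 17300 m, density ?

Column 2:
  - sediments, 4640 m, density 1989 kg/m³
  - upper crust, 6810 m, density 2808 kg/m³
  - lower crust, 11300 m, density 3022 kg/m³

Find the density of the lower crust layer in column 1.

3000 kg/m³

Take the compensation level at the base of the deeper column (depth z_c below the surface of column 1) and equate Σ ρ_i t_i down to z_c; mantle fills any gap and the z_c terms cancel.
Column 1: 21200×2717 + 17300×ρ + (z_c − 38500)×3235
Column 2: 1240×0 + 4640×1989 + 6810×2808 + 11300×3022 + (z_c − 1240 − 22750)×3235
The z_c×3235 term appears on both sides and cancels. Collect the known terms of each column as K = Σ(ρt)_known − 3235 × (depth of known layers): K_1 = 57600400 − 3235×38500 = −66947100; K_2 = 62500040 − 3235×(1240 + 22750) = −15107610.
Balance: K_1 + 17300×ρ = K_2, so ρ = (K_2 − K_1)/17300 = 51839500/17300 = 3000 kg/m³.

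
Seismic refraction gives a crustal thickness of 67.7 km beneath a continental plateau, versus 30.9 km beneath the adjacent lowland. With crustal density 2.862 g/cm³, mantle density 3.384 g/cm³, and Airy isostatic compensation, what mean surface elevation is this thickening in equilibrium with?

5.68 km

Excess crust Δ = 67.7 km − 30.9 km = 36.8 km, split between elevation h and root r with h + r = Δ.
Airy balance ρ_c h = (ρ_m − ρ_c) r gives r = h ρ_c/(ρ_m − ρ_c), so h (1 + ρ_c/(ρ_m − ρ_c)) = Δ, i.e. h = Δ (ρ_m − ρ_c)/ρ_m.
h = 36.8 km × 0.522/3.384 = 5.68 km.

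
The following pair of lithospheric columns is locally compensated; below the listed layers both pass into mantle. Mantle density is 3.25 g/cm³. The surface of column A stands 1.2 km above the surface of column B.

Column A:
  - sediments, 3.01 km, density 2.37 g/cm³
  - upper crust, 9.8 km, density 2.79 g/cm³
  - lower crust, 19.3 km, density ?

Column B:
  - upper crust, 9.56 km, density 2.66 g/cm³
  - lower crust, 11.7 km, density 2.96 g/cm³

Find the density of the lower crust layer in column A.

Take the compensation level at the base of the deeper column (depth z_c below the surface of column A) and equate Σ ρ_i t_i down to z_c; mantle fills any gap and the z_c terms cancel.
Column A: 3.01×2.37 + 9.8×2.79 + 19.3×ρ + (z_c − 32.11)×3.25
Column B: 1.2×0 + 9.56×2.66 + 11.7×2.96 + (z_c − 1.2 − 21.26)×3.25
The z_c×3.25 term appears on both sides and cancels. Collect the known terms of each column as K = Σ(ρt)_known − 3.25 × (depth of known layers): K_A = 34.4757 − 3.25×32.11 = −69.8818; K_B = 60.0616 − 3.25×(1.2 + 21.26) = −12.9334.
Balance: K_A + 19.3×ρ = K_B, so ρ = (K_B − K_A)/19.3 = 56.9484/19.3 = 2.95 g/cm³.

2.95 g/cm³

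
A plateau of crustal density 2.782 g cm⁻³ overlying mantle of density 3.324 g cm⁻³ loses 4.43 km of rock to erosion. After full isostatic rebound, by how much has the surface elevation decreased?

Rebound u = e ρ_c/ρ_m = 4.43 km × 2.782/3.324 = 3.708 km.
Net surface drop = e − u = 4.43 km − 3.708 km = e (ρ_m − ρ_c)/ρ_m = 0.722 km.

0.722 km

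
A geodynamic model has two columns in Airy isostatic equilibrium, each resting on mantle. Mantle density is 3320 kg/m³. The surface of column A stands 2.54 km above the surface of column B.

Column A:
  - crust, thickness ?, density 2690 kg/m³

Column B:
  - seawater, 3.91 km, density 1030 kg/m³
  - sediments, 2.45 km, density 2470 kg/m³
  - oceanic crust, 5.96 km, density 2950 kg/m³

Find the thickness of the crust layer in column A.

34.4 km

Take the compensation level at the base of the deeper column (depth z_c below the surface of column A) and equate Σ ρ_i t_i down to z_c; mantle fills any gap and the z_c terms cancel.
Column A: x×2690 + (z_c − 0 − x)×3320
Column B: 2.54×0 + 3.91×1030 + 2.45×2470 + 5.96×2950 + (z_c − 2.54 − 12.32)×3320
The z_c×3320 term appears on both sides and cancels. Collect the known terms of each column as K = Σ(ρt)_known − 3320 × (depth of known layers): K_A = 0 − 3320×0 = 0; K_B = 27660.8 − 3320×(2.54 + 12.32) = −21674.4.
Balance: K_A − x×(3320 − 2690) = K_B, so x = (K_A − K_B)/(3320 − 2690) = 21674.4/630 = 34.4 km.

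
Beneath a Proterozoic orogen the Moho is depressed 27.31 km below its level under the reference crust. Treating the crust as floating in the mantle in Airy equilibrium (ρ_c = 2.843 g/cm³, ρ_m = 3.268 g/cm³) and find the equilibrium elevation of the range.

4.08 km

In Airy isostatic equilibrium: ρ_c h = (ρ_m − ρ_c) r.
h = r (ρ_m − ρ_c) / ρ_c = 27.31 km × (3.268 − 2.843) / 2.843 = 4.08 km.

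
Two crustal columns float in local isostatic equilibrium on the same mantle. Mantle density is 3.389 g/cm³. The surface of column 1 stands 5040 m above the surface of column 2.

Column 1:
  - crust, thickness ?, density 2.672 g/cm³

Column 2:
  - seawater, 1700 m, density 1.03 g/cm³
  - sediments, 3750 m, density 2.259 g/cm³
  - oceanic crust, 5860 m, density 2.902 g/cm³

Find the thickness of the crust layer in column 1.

Take the compensation level at the base of the deeper column (depth z_c below the surface of column 1) and equate Σ ρ_i t_i down to z_c; mantle fills any gap and the z_c terms cancel.
Column 1: x×2.672 + (z_c − 0 − x)×3.389
Column 2: 5040×0 + 1700×1.03 + 3750×2.259 + 5860×2.902 + (z_c − 5040 − 11310)×3.389
The z_c×3.389 term appears on both sides and cancels. Collect the known terms of each column as K = Σ(ρt)_known − 3.389 × (depth of known layers): K_1 = 0 − 3.389×0 = 0; K_2 = 27227.97 − 3.389×(5040 + 11310) = −28182.18.
Balance: K_1 − x×(3.389 − 2.672) = K_2, so x = (K_1 − K_2)/(3.389 − 2.672) = 28182.2/0.717 = 39300 m.

39300 m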